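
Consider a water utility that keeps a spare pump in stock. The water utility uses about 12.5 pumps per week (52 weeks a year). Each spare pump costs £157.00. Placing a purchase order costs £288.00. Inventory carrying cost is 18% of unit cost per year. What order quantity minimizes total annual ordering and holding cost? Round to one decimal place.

Q* ≈ 115.1 pumps

Annual demand D = 12.5 × 52 = 650.
Holding cost H = 0.18 × £157.00 = £28.2600 per unit per year.
EOQ = √(2DS / H) = √(2 × 650 × 288 / 28.26).
= √(374,400 / 28.26) = √13,248.4076 ≈ 115.102.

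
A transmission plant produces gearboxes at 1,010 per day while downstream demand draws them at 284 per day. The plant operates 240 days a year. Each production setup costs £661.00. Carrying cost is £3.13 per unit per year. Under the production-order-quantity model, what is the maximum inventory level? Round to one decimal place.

Annual demand D = 284 × 240 = 68,160.
Production build-up factor (1 − d/p) = 1 − 284/1,010 = 0.7188.
Q* = √(2DS / (H(1 − d/p))) = √(2 × 68,160 × 661 / (3.13 × 0.7188)).
= √(90,107,520 / 2.2499) ≈ 6328.499.
Maximum inventory = Q*(1 − d/p) = 6328.499 × 0.7188 ≈ 4549.000.

I_max ≈ 4,549.0 gearboxes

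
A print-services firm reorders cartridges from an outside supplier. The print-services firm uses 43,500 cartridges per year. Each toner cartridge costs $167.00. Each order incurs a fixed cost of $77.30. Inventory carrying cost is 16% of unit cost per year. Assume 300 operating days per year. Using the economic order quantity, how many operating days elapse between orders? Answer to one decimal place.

Holding cost H = 0.16 × $167.00 = $26.7200 per unit per year.
EOQ = √(2DS/H) = √(2 × 43,500 × 77.3 / 26.72) ≈ 501.69.
Cycle time = Q*/D × 300 = 501.69 / 43,500 × 300 ≈ 3.460 days.

T ≈ 3.5 days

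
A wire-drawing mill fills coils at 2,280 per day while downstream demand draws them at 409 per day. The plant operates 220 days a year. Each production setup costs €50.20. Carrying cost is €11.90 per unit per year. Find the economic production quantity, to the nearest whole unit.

Q* ≈ 962 coils

Annual demand D = 409 × 220 = 89,980.
Production build-up factor (1 − d/p) = 1 − 409/2,280 = 0.8206.
Q* = √(2DS / (H(1 − d/p))) = √(2 × 89,980 × 50.2 / (11.9 × 0.8206)).
= √(9,033,992 / 9.7653) ≈ 961.827.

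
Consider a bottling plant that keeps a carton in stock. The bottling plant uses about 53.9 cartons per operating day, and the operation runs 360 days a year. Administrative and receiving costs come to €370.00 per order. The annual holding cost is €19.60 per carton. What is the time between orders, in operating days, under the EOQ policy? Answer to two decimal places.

Annual demand D = 53.9 × 360 = 19,404.
EOQ = √(2DS/H) = √(2 × 19,404 × 370 / 19.6) ≈ 855.92.
Cycle time = Q*/D × 360 = 855.92 / 19,404 × 360 ≈ 15.880 days.

T ≈ 15.88 days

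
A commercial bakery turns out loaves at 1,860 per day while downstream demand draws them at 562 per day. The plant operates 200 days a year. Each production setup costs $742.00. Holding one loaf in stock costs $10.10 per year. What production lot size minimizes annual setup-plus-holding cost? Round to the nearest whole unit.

Annual demand D = 562 × 200 = 112,400.
Production build-up factor (1 − d/p) = 1 − 562/1,860 = 0.6978.
Q* = √(2DS / (H(1 − d/p))) = √(2 × 112,400 × 742 / (10.1 × 0.6978)).
= √(166,801,600 / 7.0483) ≈ 4864.728.

Q* ≈ 4,865 loaves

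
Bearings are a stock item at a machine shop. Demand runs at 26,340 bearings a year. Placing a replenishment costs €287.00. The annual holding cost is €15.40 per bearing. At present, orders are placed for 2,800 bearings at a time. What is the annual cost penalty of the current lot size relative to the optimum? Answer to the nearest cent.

Extra cost ≈ €9,000.92 per year

EOQ = √(2DS/H) = √(2 × 26,340 × 287 / 15.4) ≈ 990.84.
Cost at Q* = (D/Q*)S + (Q*/2)H = √(2DSH) ≈ €15,258.93.
Cost at Q = 2,800: (26,340/2,800)×287 + (2,800/2)×15.4 = €2,699.85 + €21,560.00 = €24,259.85.
Excess = €24,259.85 − €15,258.93 = €9,000.92.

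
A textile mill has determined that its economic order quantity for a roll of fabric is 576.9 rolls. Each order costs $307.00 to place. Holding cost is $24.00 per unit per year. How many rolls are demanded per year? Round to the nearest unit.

The basic EOQ model gives Q* = √(2DS/H); rearrange for the unknown.
From Q* = √(2DS/H): D = Q*²H / (2S) = 576.9² × 24 / (2 × 307) = 13009.001.

D ≈ 13,009 rolls per year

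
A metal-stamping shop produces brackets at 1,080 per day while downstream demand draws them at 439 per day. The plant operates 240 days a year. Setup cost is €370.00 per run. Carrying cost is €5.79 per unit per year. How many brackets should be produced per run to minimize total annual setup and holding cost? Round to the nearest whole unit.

Annual demand D = 439 × 240 = 105,360.
Production build-up factor (1 − d/p) = 1 − 439/1,080 = 0.5935.
Q* = √(2DS / (H(1 − d/p))) = √(2 × 105,360 × 370 / (5.79 × 0.5935)).
= √(77,966,400 / 3.4365) ≈ 4763.184.

Q* ≈ 4,763 brackets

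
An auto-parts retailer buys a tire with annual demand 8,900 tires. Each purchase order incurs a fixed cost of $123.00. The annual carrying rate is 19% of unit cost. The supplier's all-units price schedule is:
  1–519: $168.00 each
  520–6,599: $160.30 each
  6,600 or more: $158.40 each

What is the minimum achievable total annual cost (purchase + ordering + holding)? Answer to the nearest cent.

Holding cost per unit per year at price C is H = 0.19·C.
Evaluate total cost at each tier's feasible EOQ or, if the EOQ is below the tier, at the tier's minimum quantity.
EOQ at $168.00 = 261.9 (feasible in tier 1): TC = 8,900×$168.00 + (8,900/261.9)×123 + (261.9/2)×0.19×$168.00 = $1,503,559.76.
EOQ at $160.30 = 268.1 < 520, so use break Q=520: TC = 8,900×$160.30 + (8,900/520.0)×123 + (520.0/2)×0.19×$160.30 = $1,436,694.01.
EOQ at $158.40 = 269.7 < 6600, so use break Q=6600: TC = 8,900×$158.40 + (8,900/6600.0)×123 + (6600.0/2)×0.19×$158.40 = $1,509,242.66.
Lowest total cost among the candidates is at Q = 520.0.

TC* ≈ $1,436,694.01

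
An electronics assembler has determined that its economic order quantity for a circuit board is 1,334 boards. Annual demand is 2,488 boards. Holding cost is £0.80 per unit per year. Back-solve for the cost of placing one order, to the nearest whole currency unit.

The basic EOQ model gives Q* = √(2DS/H); rearrange for the unknown.
From Q* = √(2DS/H): S = Q*²H / (2D) = 1,334² × 0.8 / (2 × 2,488) = 286.1023.

S ≈ £286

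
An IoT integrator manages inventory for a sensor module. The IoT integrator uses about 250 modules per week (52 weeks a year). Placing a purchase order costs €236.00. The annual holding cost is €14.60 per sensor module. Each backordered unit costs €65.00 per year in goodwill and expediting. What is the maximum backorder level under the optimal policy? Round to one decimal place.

S* ≈ 131.6 modules

Annual demand D = 250 × 52 = 13,000.
With planned backorders, Q* = √(2DS/H) · √((H+B)/B).
√(2DS/H) = √(2 × 13,000 × 236 / 14.6) = 648.285.
√((H+B)/B) = √((14.6+65)/65) = 1.1066.
Q* ≈ 717.408.
S* = Q* · H/(H+B) = 717.408 × 14.6/79.6 ≈ 131.585.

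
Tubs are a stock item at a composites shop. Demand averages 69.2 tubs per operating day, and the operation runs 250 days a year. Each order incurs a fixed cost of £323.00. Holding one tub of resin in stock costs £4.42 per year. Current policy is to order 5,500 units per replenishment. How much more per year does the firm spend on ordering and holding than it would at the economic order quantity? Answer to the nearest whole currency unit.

Extra cost ≈ £6,143 per year

Annual demand D = 69.2 × 250 = 17,300.
EOQ = √(2DS/H) = √(2 × 17,300 × 323 / 4.42) ≈ 1590.11.
Cost at Q* = (D/Q*)S + (Q*/2)H = √(2DSH) ≈ £7,028.30.
Cost at Q = 5,500: (17,300/5,500)×323 + (5,500/2)×4.42 = £1,015.98 + £12,155.00 = £13,170.98.
Excess = £13,170.98 − £7,028.30 = £6,142.68.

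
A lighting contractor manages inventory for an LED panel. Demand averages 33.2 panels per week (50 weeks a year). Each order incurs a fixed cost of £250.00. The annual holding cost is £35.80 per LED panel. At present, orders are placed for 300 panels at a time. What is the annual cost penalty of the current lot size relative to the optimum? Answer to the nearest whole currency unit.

Annual demand D = 33.2 × 50 = 1,660.
EOQ = √(2DS/H) = √(2 × 1,660 × 250 / 35.8) ≈ 152.26.
Cost at Q* = (D/Q*)S + (Q*/2)H = √(2DSH) ≈ £5,451.05.
Cost at Q = 300: (1,660/300)×250 + (300/2)×35.8 = £1,383.33 + £5,370.00 = £6,753.33.
Excess = £6,753.33 − £5,451.05 = £1,302.28.

Extra cost ≈ £1,302 per year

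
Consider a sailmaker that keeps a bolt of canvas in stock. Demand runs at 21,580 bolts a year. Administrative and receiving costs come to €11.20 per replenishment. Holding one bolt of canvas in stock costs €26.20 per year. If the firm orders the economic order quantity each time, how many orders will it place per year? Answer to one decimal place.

The optimal lot size = √(2DS/H) = √(2 × 21,580 × 11.2 / 26.2) ≈ 135.83.
Orders per year = D / Q* = 21,580 / 135.83 ≈ 158.874.

N ≈ 158.9 orders per year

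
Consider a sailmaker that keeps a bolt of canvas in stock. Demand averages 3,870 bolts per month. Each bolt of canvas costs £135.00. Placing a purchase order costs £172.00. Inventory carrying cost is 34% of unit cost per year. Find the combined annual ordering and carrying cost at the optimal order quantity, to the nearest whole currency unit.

TC* ≈ £27,079

Annual demand D = 3,870 × 12 = 46,440.
Holding cost H = 0.34 × £135.00 = £45.9000 per unit per year.
The optimal lot size = √(2DS/H) = √(2 × 46,440 × 172 / 45.9) ≈ 589.96.
At the optimum the two cost components are equal, so total cost = 2·(Q*/2)H = Q*·H.
Minimum total = √(2DSH) = √(2 × 46,440 × 172 × 45.9) ≈ 27078.941.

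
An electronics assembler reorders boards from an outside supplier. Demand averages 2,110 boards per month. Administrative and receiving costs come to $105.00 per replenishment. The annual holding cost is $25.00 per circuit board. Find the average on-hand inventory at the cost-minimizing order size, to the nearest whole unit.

Average inventory ≈ 231 boards

Annual demand D = 2,110 × 12 = 25,320.
EOQ = √(2DS/H) = √(2 × 25,320 × 105 / 25) ≈ 461.18.
Average inventory = Q*/2 ≈ 461.18 / 2 = 230.591.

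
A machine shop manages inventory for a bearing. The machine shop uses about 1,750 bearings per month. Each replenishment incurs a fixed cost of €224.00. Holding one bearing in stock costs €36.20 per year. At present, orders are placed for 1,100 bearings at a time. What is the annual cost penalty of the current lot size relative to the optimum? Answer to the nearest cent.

Extra cost ≈ €5,731.84 per year

Annual demand D = 1,750 × 12 = 21,000.
EOQ = √(2DS/H) = √(2 × 21,000 × 224 / 36.2) ≈ 509.79.
Cost at Q* = (D/Q*)S + (Q*/2)H = √(2DSH) ≈ €18,454.53.
Cost at Q = 1,100: (21,000/1,100)×224 + (1,100/2)×36.2 = €4,276.36 + €19,910.00 = €24,186.36.
Excess = €24,186.36 − €18,454.53 = €5,731.84.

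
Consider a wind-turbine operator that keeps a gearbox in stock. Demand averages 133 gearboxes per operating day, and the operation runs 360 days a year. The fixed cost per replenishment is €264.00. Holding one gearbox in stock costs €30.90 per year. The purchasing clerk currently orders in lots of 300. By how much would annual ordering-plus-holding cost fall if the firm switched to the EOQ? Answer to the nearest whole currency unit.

Extra cost ≈ €18,820 per year

Annual demand D = 133 × 360 = 47,880.
EOQ = √(2DS/H) = √(2 × 47,880 × 264 / 30.9) ≈ 904.51.
Cost at Q* = (D/Q*)S + (Q*/2)H = √(2DSH) ≈ €27,949.45.
Cost at Q = 300: (47,880/300)×264 + (300/2)×30.9 = €42,134.40 + €4,635.00 = €46,769.40.
Excess = €46,769.40 − €27,949.45 = €18,819.95.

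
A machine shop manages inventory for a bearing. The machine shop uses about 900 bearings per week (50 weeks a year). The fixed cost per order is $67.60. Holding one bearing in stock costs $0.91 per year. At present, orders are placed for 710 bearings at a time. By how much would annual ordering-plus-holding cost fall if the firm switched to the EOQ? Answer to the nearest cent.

Annual demand D = 900 × 50 = 45,000.
EOQ = √(2DS/H) = √(2 × 45,000 × 67.6 / 0.91) ≈ 2585.67.
Cost at Q* = (D/Q*)S + (Q*/2)H = √(2DSH) ≈ $2,352.96.
Cost at Q = 710: (45,000/710)×67.6 + (710/2)×0.91 = $4,284.51 + $323.05 = $4,607.56.
Excess = $4,607.56 − $2,352.96 = $2,254.59.

Extra cost ≈ $2,254.59 per year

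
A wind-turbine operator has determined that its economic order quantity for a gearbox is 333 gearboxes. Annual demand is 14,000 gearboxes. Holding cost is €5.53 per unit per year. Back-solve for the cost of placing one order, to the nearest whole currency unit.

S ≈ €22

The basic EOQ model gives Q* = √(2DS/H); rearrange for the unknown.
From Q* = √(2DS/H): S = Q*²H / (2D) = 333² × 5.53 / (2 × 14,000) = 21.9006.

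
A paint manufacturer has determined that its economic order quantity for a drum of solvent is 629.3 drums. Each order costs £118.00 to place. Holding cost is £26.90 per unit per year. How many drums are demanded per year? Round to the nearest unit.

D ≈ 45,139 drums per year

Squaring Q* = √(2DS/H) gives Q*² = 2DS/H.
From Q* = √(2DS/H): D = Q*²H / (2S) = 629.3² × 26.9 / (2 × 118) = 45139.396.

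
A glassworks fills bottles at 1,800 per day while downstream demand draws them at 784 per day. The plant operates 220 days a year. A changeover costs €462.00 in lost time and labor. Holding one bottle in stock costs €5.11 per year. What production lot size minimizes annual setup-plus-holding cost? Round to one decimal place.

Annual demand D = 784 × 220 = 172,480.
Production build-up factor (1 − d/p) = 1 − 784/1,800 = 0.5644.
Q* = √(2DS / (H(1 − d/p))) = √(2 × 172,480 × 462 / (5.11 × 0.5644)).
= √(159,371,520 / 2.8843) ≈ 7433.345.

Q* ≈ 7,433.3 bottles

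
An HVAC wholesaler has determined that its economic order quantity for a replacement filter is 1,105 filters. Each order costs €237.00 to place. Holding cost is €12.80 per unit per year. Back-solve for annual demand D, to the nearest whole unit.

Invert the EOQ relation Q*² = 2DS/H.
From Q* = √(2DS/H): D = Q*²H / (2S) = 1,105² × 12.8 / (2 × 237) = 32972.827.

D ≈ 32,973 filters per year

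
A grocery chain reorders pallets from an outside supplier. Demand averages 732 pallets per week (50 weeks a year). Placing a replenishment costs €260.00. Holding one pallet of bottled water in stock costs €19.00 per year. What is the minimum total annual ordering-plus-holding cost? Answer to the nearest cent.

Annual demand D = 732 × 50 = 36,600.
EOQ = √(2DS/H) = √(2 × 36,600 × 260 / 19) ≈ 1000.84.
At the optimum the two cost components are equal, so total cost = 2·(Q*/2)H = Q*·H.
Minimum total = √(2DSH) = √(2 × 36,600 × 260 × 19) ≈ 19015.993.

TC* ≈ €19,015.99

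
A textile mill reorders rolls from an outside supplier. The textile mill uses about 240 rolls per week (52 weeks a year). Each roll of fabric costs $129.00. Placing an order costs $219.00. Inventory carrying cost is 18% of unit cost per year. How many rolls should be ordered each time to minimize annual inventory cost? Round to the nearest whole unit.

Q* ≈ 485 rolls

Annual demand D = 240 × 52 = 12,480.
Holding cost H = 0.18 × $129.00 = $23.2200 per unit per year.
EOQ = √(2DS / H) = √(2 × 12,480 × 219 / 23.22).
= √(5,466,240 / 23.22) = √235,410.8527 ≈ 485.192.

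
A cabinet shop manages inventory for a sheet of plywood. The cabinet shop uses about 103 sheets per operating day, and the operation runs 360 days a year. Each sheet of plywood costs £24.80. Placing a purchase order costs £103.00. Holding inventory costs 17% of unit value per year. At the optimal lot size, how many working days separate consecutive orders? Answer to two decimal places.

Annual demand D = 103 × 360 = 37,080.
Holding cost H = 0.17 × £24.80 = £4.2160 per unit per year.
EOQ = √(2DS/H) = √(2 × 37,080 × 103 / 4.216) ≈ 1346.03.
Cycle time = Q*/D × 360 = 1346.03 / 37,080 × 360 ≈ 13.068 days.

T ≈ 13.07 days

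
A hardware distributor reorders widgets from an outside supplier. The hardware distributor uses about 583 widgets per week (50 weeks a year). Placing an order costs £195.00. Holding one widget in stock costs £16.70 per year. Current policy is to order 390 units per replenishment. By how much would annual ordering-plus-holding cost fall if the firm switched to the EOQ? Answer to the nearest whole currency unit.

Extra cost ≈ £4,053 per year

Annual demand D = 583 × 50 = 29,150.
EOQ = √(2DS/H) = √(2 × 29,150 × 195 / 16.7) ≈ 825.07.
Cost at Q* = (D/Q*)S + (Q*/2)H = √(2DSH) ≈ £13,778.75.
Cost at Q = 390: (29,150/390)×195 + (390/2)×16.7 = £14,575.00 + £3,256.50 = £17,831.50.
Excess = £17,831.50 − £13,778.75 = £4,052.75.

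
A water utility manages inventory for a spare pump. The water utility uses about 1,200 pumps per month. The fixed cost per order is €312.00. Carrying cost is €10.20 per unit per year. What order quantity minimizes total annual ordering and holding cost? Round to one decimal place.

Q* ≈ 938.6 pumps

Annual demand D = 1,200 × 12 = 14,400.
EOQ = √(2DS / H) = √(2 × 14,400 × 312 / 10.2).
= √(8,985,600 / 10.2) = √880,941.1765 ≈ 938.585.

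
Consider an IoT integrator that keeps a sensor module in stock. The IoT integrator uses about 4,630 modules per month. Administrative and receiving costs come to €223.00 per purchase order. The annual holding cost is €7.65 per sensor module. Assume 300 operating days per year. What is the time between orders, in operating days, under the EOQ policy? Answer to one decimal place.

T ≈ 9.7 days

Annual demand D = 4,630 × 12 = 55,560.
EOQ = √(2DS/H) = √(2 × 55,560 × 223 / 7.65) ≈ 1799.77.
Cycle time = Q*/D × 300 = 1799.77 / 55,560 × 300 ≈ 9.718 days.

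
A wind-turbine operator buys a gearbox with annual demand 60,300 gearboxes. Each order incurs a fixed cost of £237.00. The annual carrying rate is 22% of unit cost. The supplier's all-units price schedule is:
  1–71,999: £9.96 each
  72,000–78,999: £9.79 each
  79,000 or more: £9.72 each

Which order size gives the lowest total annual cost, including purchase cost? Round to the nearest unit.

Holding cost per unit per year at price C is H = 0.22·C.
Evaluate total cost at each tier's feasible EOQ or, if the EOQ is below the tier, at the tier's minimum quantity.
EOQ at £9.96 = 3611.7 (feasible in tier 1): TC = 60,300×£9.96 + (60,300/3611.7)×237 + (3611.7/2)×0.22×£9.96 = £608,501.87.
EOQ at £9.79 = 3642.9 < 72000, so use break Q=72000: TC = 60,300×£9.79 + (60,300/72000.0)×237 + (72000.0/2)×0.22×£9.79 = £668,072.29.
EOQ at £9.72 = 3656.0 < 79000, so use break Q=79000: TC = 60,300×£9.72 + (60,300/79000.0)×237 + (79000.0/2)×0.22×£9.72 = £670,763.70.
Lowest total cost is £608,501.87 at Q = 3611.7.

Q* ≈ 3,612 gearboxes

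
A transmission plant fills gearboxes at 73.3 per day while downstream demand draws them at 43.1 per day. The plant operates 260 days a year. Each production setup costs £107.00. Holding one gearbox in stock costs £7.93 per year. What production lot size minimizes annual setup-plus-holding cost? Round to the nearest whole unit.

Q* ≈ 857 gearboxes

Annual demand D = 43.1 × 260 = 11,206.
Production build-up factor (1 − d/p) = 1 − 43.1/73.3 = 0.4120.
Q* = √(2DS / (H(1 − d/p))) = √(2 × 11,206 × 107 / (7.93 × 0.4120)).
= √(2,398,084 / 3.2672) ≈ 856.730.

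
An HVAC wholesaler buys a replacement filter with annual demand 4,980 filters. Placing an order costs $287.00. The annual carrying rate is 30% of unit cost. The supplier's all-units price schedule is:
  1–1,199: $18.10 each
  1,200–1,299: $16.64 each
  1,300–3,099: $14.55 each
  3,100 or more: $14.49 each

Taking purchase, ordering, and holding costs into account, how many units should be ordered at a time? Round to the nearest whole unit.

Holding cost per unit per year at price C is H = 0.30·C.
For each price level, check whether its EOQ is feasible; otherwise the best quantity at that price is the breakpoint.
EOQ at $18.10 = 725.6 (feasible in tier 1): TC = 4,980×$18.10 + (4,980/725.6)×287 + (725.6/2)×0.30×$18.10 = $94,077.77.
EOQ at $16.64 = 756.7 < 1200, so use break Q=1200: TC = 4,980×$16.64 + (4,980/1200.0)×287 + (1200.0/2)×0.30×$16.64 = $87,053.45.
EOQ at $14.55 = 809.2 < 1300, so use break Q=1300: TC = 4,980×$14.55 + (4,980/1300.0)×287 + (1300.0/2)×0.30×$14.55 = $76,395.68.
EOQ at $14.49 = 810.9 < 3100, so use break Q=3100: TC = 4,980×$14.49 + (4,980/3100.0)×287 + (3100.0/2)×0.30×$14.49 = $79,359.10.
Lowest total cost is $76,395.68 at Q = 1300.0.

Q* ≈ 1,300 filters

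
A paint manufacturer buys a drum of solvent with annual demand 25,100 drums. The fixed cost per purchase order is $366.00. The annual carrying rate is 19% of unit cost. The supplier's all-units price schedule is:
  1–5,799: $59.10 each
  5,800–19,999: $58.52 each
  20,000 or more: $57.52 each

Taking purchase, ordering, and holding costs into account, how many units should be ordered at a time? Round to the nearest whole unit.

Q* ≈ 1,279 drums

Holding cost per unit per year at price C is H = 0.19·C.
Candidates are each tier's EOQ (if it falls in that tier) and each price-break quantity.
EOQ at $59.10 = 1279.2 (feasible in tier 1): TC = 25,100×$59.10 + (25,100/1279.2)×366 + (1279.2/2)×0.19×$59.10 = $1,497,773.59.
EOQ at $58.52 = 1285.5 < 5800, so use break Q=5800: TC = 25,100×$58.52 + (25,100/5800.0)×366 + (5800.0/2)×0.19×$58.52 = $1,502,680.42.
EOQ at $57.52 = 1296.6 < 20000, so use break Q=20000: TC = 25,100×$57.52 + (25,100/20000.0)×366 + (20000.0/2)×0.19×$57.52 = $1,553,499.33.
Lowest total cost is $1,497,773.59 at Q = 1279.2.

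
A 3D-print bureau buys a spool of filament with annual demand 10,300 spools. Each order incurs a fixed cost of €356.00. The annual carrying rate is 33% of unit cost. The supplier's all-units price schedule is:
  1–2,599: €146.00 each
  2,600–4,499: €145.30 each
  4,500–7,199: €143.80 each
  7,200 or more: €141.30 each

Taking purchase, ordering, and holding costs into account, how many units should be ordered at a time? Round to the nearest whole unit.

Holding cost per unit per year at price C is H = 0.33·C.
Candidates are each tier's EOQ (if it falls in that tier) and each price-break quantity.
EOQ at €146.00 = 390.1 (feasible in tier 1): TC = 10,300×€146.00 + (10,300/390.1)×356 + (390.1/2)×0.33×€146.00 = €1,522,597.15.
EOQ at €145.30 = 391.1 < 2600, so use break Q=2600: TC = 10,300×€145.30 + (10,300/2600.0)×356 + (2600.0/2)×0.33×€145.30 = €1,560,334.01.
EOQ at €143.80 = 393.1 < 4500, so use break Q=4500: TC = 10,300×€143.80 + (10,300/4500.0)×356 + (4500.0/2)×0.33×€143.80 = €1,588,726.34.
EOQ at €141.30 = 396.6 < 7200, so use break Q=7200: TC = 10,300×€141.30 + (10,300/7200.0)×356 + (7200.0/2)×0.33×€141.30 = €1,623,763.68.
Lowest total cost is €1,522,597.15 at Q = 390.1.

Q* ≈ 390 spools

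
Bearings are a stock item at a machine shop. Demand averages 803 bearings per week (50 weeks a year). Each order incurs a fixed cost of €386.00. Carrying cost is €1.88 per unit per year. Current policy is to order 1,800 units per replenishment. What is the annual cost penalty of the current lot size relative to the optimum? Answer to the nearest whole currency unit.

Extra cost ≈ €2,668 per year

Annual demand D = 803 × 50 = 40,150.
EOQ = √(2DS/H) = √(2 × 40,150 × 386 / 1.88) ≈ 4060.43.
Cost at Q* = (D/Q*)S + (Q*/2)H = √(2DSH) ≈ €7,633.62.
Cost at Q = 1,800: (40,150/1,800)×386 + (1,800/2)×1.88 = €8,609.94 + €1,692.00 = €10,301.94.
Excess = €10,301.94 − €7,633.62 = €2,668.33.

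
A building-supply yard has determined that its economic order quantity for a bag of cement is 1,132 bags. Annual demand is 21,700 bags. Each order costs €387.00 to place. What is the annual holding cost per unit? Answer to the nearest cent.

Squaring Q* = √(2DS/H) gives Q*² = 2DS/H.
From Q* = √(2DS/H): H = 2DS / Q*² = 2 × 21,700 × 387 / 1,132² = 13.1071.

H ≈ €13.11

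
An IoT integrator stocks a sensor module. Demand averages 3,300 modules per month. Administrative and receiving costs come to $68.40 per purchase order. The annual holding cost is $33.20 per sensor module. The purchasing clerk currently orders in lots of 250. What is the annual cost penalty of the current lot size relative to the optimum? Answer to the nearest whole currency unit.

Extra cost ≈ $1,574 per year

Annual demand D = 3,300 × 12 = 39,600.
EOQ = √(2DS/H) = √(2 × 39,600 × 68.4 / 33.2) ≈ 403.94.
Cost at Q* = (D/Q*)S + (Q*/2)H = √(2DSH) ≈ $13,410.95.
Cost at Q = 250: (39,600/250)×68.4 + (250/2)×33.2 = $10,834.56 + $4,150.00 = $14,984.56.
Excess = $14,984.56 − $13,410.95 = $1,573.61.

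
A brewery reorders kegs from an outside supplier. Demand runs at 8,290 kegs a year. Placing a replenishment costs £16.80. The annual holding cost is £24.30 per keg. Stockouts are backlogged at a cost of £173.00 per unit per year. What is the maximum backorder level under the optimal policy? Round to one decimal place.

S* ≈ 14.1 kegs

With planned backorders, Q* = √(2DS/H) · √((H+B)/B).
√(2DS/H) = √(2 × 8,290 × 16.8 / 24.3) = 107.064.
√((H+B)/B) = √((24.3+173)/173) = 1.0679.
Q* ≈ 114.336.
S* = Q* · H/(H+B) = 114.336 × 24.3/197.3 ≈ 14.082.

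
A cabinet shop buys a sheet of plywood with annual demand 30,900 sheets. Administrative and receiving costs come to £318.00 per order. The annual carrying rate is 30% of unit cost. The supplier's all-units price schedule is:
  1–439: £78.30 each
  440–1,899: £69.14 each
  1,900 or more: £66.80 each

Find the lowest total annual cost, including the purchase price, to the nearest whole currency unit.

Holding cost per unit per year at price C is H = 0.30·C.
Evaluate total cost at each tier's feasible EOQ or, if the EOQ is below the tier, at the tier's minimum quantity.
Tier 1 (£78.30): EOQ = 914.7 exceeds tier's upper bound 439, so this tier is dominated.
EOQ at £69.14 = 973.4 (feasible in tier 2): TC = 30,900×£69.14 + (30,900/973.4)×318 + (973.4/2)×0.30×£69.14 = £2,156,615.85.
EOQ at £66.80 = 990.3 < 1900, so use break Q=1900: TC = 30,900×£66.80 + (30,900/1900.0)×318 + (1900.0/2)×0.30×£66.80 = £2,088,329.68.
Lowest total cost among the candidates is at Q = 1900.0.

TC* ≈ £2,088,330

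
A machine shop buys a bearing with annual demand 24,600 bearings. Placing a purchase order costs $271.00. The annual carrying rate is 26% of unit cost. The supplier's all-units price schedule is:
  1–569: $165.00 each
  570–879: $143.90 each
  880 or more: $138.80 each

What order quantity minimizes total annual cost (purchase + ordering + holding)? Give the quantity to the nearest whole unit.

Q* ≈ 880 bearings

Holding cost per unit per year at price C is H = 0.26·C.
For each price level, check whether its EOQ is feasible; otherwise the best quantity at that price is the breakpoint.
EOQ at $165.00 = 557.5 (feasible in tier 1): TC = 24,600×$165.00 + (24,600/557.5)×271 + (557.5/2)×0.26×$165.00 = $4,082,916.40.
EOQ at $143.90 = 597.0 (feasible in tier 2): TC = 24,600×$143.90 + (24,600/597.0)×271 + (597.0/2)×0.26×$143.90 = $3,562,274.91.
EOQ at $138.80 = 607.8 < 880, so use break Q=880: TC = 24,600×$138.80 + (24,600/880.0)×271 + (880.0/2)×0.26×$138.80 = $3,437,934.40.
Lowest total cost is $3,437,934.40 at Q = 880.0.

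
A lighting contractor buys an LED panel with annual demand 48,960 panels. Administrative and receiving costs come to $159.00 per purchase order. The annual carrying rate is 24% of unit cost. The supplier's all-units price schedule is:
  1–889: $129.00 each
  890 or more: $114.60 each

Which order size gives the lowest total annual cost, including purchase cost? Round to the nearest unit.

Holding cost per unit per year at price C is H = 0.24·C.
For each price level, check whether its EOQ is feasible; otherwise the best quantity at that price is the breakpoint.
EOQ at $129.00 = 709.1 (feasible in tier 1): TC = 48,960×$129.00 + (48,960/709.1)×159 + (709.1/2)×0.24×$129.00 = $6,337,795.07.
EOQ at $114.60 = 752.4 < 890, so use break Q=890: TC = 48,960×$114.60 + (48,960/890.0)×159 + (890.0/2)×0.24×$114.60 = $5,631,802.07.
Lowest total cost is $5,631,802.07 at Q = 890.0.

Q* ≈ 890 panels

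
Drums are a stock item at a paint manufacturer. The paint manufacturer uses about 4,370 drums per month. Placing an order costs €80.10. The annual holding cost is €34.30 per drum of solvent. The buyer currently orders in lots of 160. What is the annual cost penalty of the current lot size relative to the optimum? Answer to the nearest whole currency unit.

Extra cost ≈ €12,022 per year

Annual demand D = 4,370 × 12 = 52,440.
EOQ = √(2DS/H) = √(2 × 52,440 × 80.1 / 34.3) ≈ 494.90.
Cost at Q* = (D/Q*)S + (Q*/2)H = √(2DSH) ≈ €16,975.00.
Cost at Q = 160: (52,440/160)×80.1 + (160/2)×34.3 = €26,252.77 + €2,744.00 = €28,996.77.
Excess = €28,996.77 − €16,975.00 = €12,021.78.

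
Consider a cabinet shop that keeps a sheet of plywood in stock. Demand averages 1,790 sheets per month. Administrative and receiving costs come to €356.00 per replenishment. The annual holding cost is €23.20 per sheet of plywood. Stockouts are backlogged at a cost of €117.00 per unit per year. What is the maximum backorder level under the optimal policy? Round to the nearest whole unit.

S* ≈ 147 sheets

Annual demand D = 1,790 × 12 = 21,480.
With planned backorders, Q* = √(2DS/H) · √((H+B)/B).
√(2DS/H) = √(2 × 21,480 × 356 / 23.2) = 811.920.
√((H+B)/B) = √((23.2+117)/117) = 1.0947.
Q* ≈ 888.780.
S* = Q* · H/(H+B) = 888.780 × 23.2/140.2 ≈ 147.073.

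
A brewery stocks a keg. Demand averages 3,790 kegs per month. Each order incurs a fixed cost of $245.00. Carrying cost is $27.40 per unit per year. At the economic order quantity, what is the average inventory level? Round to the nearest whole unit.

Annual demand D = 3,790 × 12 = 45,480.
EOQ = √(2DS/H) = √(2 × 45,480 × 245 / 27.4) ≈ 901.85.
Average inventory = Q*/2 ≈ 901.85 / 2 = 450.924.

Average inventory ≈ 451 kegs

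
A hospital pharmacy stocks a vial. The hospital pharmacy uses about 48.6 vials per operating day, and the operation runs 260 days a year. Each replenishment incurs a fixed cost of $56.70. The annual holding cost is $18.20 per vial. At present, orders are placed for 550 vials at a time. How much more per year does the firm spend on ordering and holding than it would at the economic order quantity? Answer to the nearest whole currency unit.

Extra cost ≈ $1,201 per year

Annual demand D = 48.6 × 260 = 12,636.
EOQ = √(2DS/H) = √(2 × 12,636 × 56.7 / 18.2) ≈ 280.59.
Cost at Q* = (D/Q*)S + (Q*/2)H = √(2DSH) ≈ $5,106.78.
Cost at Q = 550: (12,636/550)×56.7 + (550/2)×18.2 = $1,302.66 + $5,005.00 = $6,307.66.
Excess = $6,307.66 − $5,106.78 = $1,200.88.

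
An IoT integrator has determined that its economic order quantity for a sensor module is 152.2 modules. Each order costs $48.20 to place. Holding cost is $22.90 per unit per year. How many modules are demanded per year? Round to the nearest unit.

The basic EOQ model gives Q* = √(2DS/H); rearrange for the unknown.
From Q* = √(2DS/H): D = Q*²H / (2S) = 152.2² × 22.9 / (2 × 48.2) = 5502.851.

D ≈ 5,503 modules per year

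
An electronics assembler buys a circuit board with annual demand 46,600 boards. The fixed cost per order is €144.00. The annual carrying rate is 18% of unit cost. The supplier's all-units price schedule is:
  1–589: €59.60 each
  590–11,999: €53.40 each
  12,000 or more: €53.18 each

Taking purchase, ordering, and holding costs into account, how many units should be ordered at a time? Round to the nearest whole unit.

Holding cost per unit per year at price C is H = 0.18·C.
Candidates are each tier's EOQ (if it falls in that tier) and each price-break quantity.
Tier 1 (€59.60): EOQ = 1118.5 exceeds tier's upper bound 589, so this tier is dominated.
EOQ at €53.40 = 1181.6 (feasible in tier 2): TC = 46,600×€53.40 + (46,600/1181.6)×144 + (1181.6/2)×0.18×€53.40 = €2,499,797.85.
EOQ at €53.18 = 1184.1 < 12000, so use break Q=12000: TC = 46,600×€53.18 + (46,600/12000.0)×144 + (12000.0/2)×0.18×€53.18 = €2,536,181.60.
Lowest total cost is €2,499,797.85 at Q = 1181.6.

Q* ≈ 1,182 boards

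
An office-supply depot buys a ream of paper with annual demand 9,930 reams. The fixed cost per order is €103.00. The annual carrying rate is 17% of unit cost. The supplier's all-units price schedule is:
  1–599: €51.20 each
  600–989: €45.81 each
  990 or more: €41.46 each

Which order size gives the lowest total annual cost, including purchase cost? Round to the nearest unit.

Q* ≈ 990 reams

Holding cost per unit per year at price C is H = 0.17·C.
For each price level, check whether its EOQ is feasible; otherwise the best quantity at that price is the breakpoint.
EOQ at €51.20 = 484.8 (feasible in tier 1): TC = 9,930×€51.20 + (9,930/484.8)×103 + (484.8/2)×0.17×€51.20 = €512,635.56.
EOQ at €45.81 = 512.5 < 600, so use break Q=600: TC = 9,930×€45.81 + (9,930/600.0)×103 + (600.0/2)×0.17×€45.81 = €458,934.26.
EOQ at €41.46 = 538.7 < 990, so use break Q=990: TC = 9,930×€41.46 + (9,930/990.0)×103 + (990.0/2)×0.17×€41.46 = €416,219.78.
Lowest total cost is €416,219.78 at Q = 990.0.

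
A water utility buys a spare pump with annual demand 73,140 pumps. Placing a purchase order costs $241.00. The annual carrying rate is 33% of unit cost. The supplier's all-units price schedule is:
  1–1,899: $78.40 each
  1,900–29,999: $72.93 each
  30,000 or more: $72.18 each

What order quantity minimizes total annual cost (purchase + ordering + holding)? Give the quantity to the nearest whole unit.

Q* ≈ 1,900 pumps

Holding cost per unit per year at price C is H = 0.33·C.
Candidates are each tier's EOQ (if it falls in that tier) and each price-break quantity.
EOQ at $78.40 = 1167.3 (feasible in tier 1): TC = 73,140×$78.40 + (73,140/1167.3)×241 + (1167.3/2)×0.33×$78.40 = $5,764,376.63.
EOQ at $72.93 = 1210.3 < 1900, so use break Q=1900: TC = 73,140×$72.93 + (73,140/1900.0)×241 + (1900.0/2)×0.33×$72.93 = $5,366,240.99.
EOQ at $72.18 = 1216.6 < 30000, so use break Q=30000: TC = 73,140×$72.18 + (73,140/30000.0)×241 + (30000.0/2)×0.33×$72.18 = $5,637,123.76.
Lowest total cost is $5,366,240.99 at Q = 1900.0.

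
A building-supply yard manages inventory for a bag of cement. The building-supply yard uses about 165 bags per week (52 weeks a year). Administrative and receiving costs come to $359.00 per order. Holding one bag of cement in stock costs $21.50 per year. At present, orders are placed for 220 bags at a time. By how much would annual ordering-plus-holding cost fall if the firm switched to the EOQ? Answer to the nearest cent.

Annual demand D = 165 × 52 = 8,580.
EOQ = √(2DS/H) = √(2 × 8,580 × 359 / 21.5) ≈ 535.29.
Cost at Q* = (D/Q*)S + (Q*/2)H = √(2DSH) ≈ $11,508.67.
Cost at Q = 220: (8,580/220)×359 + (220/2)×21.5 = $14,001.00 + $2,365.00 = $16,366.00.
Excess = $16,366.00 − $11,508.67 = $4,857.33.

Extra cost ≈ $4,857.33 per year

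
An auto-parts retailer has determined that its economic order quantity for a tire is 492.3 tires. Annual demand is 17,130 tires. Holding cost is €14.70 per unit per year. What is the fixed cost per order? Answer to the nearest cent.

The basic EOQ model gives Q* = √(2DS/H); rearrange for the unknown.
From Q* = √(2DS/H): S = Q*²H / (2D) = 492.3² × 14.7 / (2 × 17,130) = 103.9895.

S ≈ €103.99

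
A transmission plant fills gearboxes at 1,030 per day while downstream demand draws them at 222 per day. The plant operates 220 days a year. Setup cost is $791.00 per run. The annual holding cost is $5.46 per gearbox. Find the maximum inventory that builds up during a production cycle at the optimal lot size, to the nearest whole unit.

I_max ≈ 3,332 gearboxes

Annual demand D = 222 × 220 = 48,840.
Production build-up factor (1 − d/p) = 1 − 222/1,030 = 0.7845.
Q* = √(2DS / (H(1 − d/p))) = √(2 × 48,840 × 791 / (5.46 × 0.7845)).
= √(77,264,880 / 4.2832) ≈ 4247.249.
Maximum inventory = Q*(1 − d/p) = 4247.249 × 0.7845 ≈ 3331.822.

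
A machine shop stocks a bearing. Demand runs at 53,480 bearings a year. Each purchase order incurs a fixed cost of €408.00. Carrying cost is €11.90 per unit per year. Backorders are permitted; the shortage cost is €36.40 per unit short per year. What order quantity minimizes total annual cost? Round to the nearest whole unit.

With planned backorders, Q* = √(2DS/H) · √((H+B)/B).
√(2DS/H) = √(2 × 53,480 × 408 / 11.9) = 1914.993.
√((H+B)/B) = √((11.9+36.4)/36.4) = 1.1519.
Q* ≈ 2205.922.

Q* ≈ 2,206 bearings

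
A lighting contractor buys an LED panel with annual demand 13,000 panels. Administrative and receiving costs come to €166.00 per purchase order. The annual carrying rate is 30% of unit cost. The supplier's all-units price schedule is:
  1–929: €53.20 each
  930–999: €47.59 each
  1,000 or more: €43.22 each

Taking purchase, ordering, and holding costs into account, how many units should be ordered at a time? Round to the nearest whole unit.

Q* ≈ 1,000 panels

Holding cost per unit per year at price C is H = 0.30·C.
Evaluate total cost at each tier's feasible EOQ or, if the EOQ is below the tier, at the tier's minimum quantity.
EOQ at €53.20 = 520.0 (feasible in tier 1): TC = 13,000×€53.20 + (13,000/520.0)×166 + (520.0/2)×0.30×€53.20 = €699,899.60.
EOQ at €47.59 = 549.8 < 930, so use break Q=930: TC = 13,000×€47.59 + (13,000/930.0)×166 + (930.0/2)×0.30×€47.59 = €627,629.24.
EOQ at €43.22 = 576.9 < 1000, so use break Q=1000: TC = 13,000×€43.22 + (13,000/1000.0)×166 + (1000.0/2)×0.30×€43.22 = €570,501.00.
Lowest total cost is €570,501.00 at Q = 1000.0.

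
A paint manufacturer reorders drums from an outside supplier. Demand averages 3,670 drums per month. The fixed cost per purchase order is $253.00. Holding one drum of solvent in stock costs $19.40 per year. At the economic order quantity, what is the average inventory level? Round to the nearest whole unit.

Annual demand D = 3,670 × 12 = 44,040.
Q* = √(2DS/H) = √(2 × 44,040 × 253 / 19.4) ≈ 1071.76.
Average inventory = Q*/2 ≈ 1071.76 / 2 = 535.881.

Average inventory ≈ 536 drums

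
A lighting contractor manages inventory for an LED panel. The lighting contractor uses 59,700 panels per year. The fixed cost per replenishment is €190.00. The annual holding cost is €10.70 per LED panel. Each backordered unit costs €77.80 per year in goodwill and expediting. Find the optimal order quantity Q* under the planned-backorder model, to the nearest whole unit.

With planned backorders, Q* = √(2DS/H) · √((H+B)/B).
√(2DS/H) = √(2 × 59,700 × 190 / 10.7) = 1456.086.
√((H+B)/B) = √((10.7+77.8)/77.8) = 1.0666.
Q* ≈ 1552.991.

Q* ≈ 1,553 panels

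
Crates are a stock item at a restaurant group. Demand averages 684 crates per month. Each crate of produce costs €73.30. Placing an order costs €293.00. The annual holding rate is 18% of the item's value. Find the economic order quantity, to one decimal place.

Q* ≈ 603.8 crates

Annual demand D = 684 × 12 = 8,208.
Holding cost H = 0.18 × €73.30 = €13.1940 per unit per year.
EOQ = √(2DS / H) = √(2 × 8,208 × 293 / 13.194).
= √(4,809,888 / 13.194) = √364,551.1596 ≈ 603.781.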